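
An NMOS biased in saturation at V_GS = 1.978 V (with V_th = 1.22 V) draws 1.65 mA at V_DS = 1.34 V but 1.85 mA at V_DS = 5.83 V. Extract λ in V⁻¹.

With V_GS fixed, I_D ∝ (1 + λ V_DS) in saturation, so I_D2/I_D1 = (1 + λ V_DS2)/(1 + λ V_DS1).
1.85/1.65 = 1.121 = (1 + 5.83 λ)/(1 + 1.34 λ).
Solving: λ (I_D1 V_DS2 − I_D2 V_DS1) = I_D2 − I_D1, so λ = (1.85 − 1.65) / (1.65 × 5.83 − 1.85 × 1.34) = 0.2 / 7.14 = 0.028 V⁻¹.

λ = 0.0280 V⁻¹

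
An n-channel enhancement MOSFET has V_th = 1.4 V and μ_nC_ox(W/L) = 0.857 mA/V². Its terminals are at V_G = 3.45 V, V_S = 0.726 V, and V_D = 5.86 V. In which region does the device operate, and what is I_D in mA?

Saturation; I_D = 0.751 mA

V_GS = V_G − V_S = 3.45 − 0.726 = 2.72 V; V_DS = V_D − V_S = 5.86 − 0.726 = 5.13 V.
V_ov = V_GS − V_th = 2.72 − 1.4 = 1.32 V.
Since V_DS = 5.13 V ≥ V_ov = 1.32 V, the device is in saturation.
I_D = ½ k_n V_ov² = 0.5 × 0.857 × 1.32² = 0.751 mA.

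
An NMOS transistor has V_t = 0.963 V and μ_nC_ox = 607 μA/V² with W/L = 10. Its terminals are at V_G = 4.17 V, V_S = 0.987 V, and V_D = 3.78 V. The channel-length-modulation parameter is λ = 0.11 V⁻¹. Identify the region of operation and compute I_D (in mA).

V_GS = V_G − V_S = 4.17 − 0.987 = 3.18 V; V_DS = V_D − V_S = 3.78 − 0.987 = 2.79 V.
k_n = μ_nC_ox · (W/L) = 6.07 mA/V².
V_ov = V_GS − V_t = 3.18 − 0.963 = 2.22 V.
Since V_DS = 2.79 V ≥ V_ov = 2.22 V, the device is in saturation.
I_D = ½ k_n V_ov² (1 + λ V_DS) = 0.5 × 6.07 × 2.22² × (1 + 0.11 × 2.79) = 19.6 mA.

Saturation; I_D = 19.6 mA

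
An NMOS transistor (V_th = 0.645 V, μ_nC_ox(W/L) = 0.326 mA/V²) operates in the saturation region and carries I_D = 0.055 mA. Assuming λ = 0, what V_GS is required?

In saturation I_D = ½ k_n (V_GS − V_th)², so V_GS − V_th = √(2 I_D / k_n) = √(2 × 0.055 / 0.326) = 0.581 V.
V_GS = 0.645 + 0.581 = 1.23 V.

V_GS = 1.23 V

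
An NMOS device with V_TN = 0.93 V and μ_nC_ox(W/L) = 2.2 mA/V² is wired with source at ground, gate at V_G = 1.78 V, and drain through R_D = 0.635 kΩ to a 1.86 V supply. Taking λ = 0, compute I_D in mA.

I_D = 0.795 mA

V_GS = V_G = 1.78 V, so V_ov = 1.78 − 0.93 = 0.85 V.
Assume saturation: I_D = ½ k_n V_ov² = 0.5 × 2.2 × 0.85² = 0.795 mA, giving V_DS = V_DD − I_D R_D = 1.86 − 0.795 × 0.635 = 1.36 V.
V_DS = 1.36 V ≥ V_ov = 0.85 V, confirming saturation.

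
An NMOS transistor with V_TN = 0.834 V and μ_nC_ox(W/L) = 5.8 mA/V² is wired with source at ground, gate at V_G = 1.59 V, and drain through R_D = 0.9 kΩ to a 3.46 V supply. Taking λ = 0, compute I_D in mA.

V_GS = V_G = 1.59 V, so V_ov = 1.59 − 0.834 = 0.756 V.
Assume saturation: I_D = ½ k_n V_ov² = 0.5 × 5.8 × 0.756² = 1.66 mA, giving V_DS = V_DD − I_D R_D = 3.46 − 1.66 × 0.9 = 1.97 V.
V_DS = 1.97 V ≥ V_ov = 0.756 V, confirming saturation.

I_D = 1.66 mA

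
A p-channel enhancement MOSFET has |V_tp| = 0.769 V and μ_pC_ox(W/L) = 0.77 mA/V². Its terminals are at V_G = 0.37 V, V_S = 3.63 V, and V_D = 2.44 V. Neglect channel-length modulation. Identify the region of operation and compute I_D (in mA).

V_SG = V_S − V_G = 3.63 − 0.37 = 3.26 V; V_SD = V_S − V_D = 3.63 − 2.44 = 1.19 V.
V_ov = V_SG − |V_tp| = 3.26 − 0.769 = 2.49 V.
Since V_SD = 1.19 V < V_ov = 2.49 V, the device is in the triode region.
I_D = k_p [V_ov · V_SD − ½ V_SD²] = 0.77 × [2.49 × 1.19 − 0.5 × 1.19²] = 1.74 mA.

Triode; I_D = 1.74 mA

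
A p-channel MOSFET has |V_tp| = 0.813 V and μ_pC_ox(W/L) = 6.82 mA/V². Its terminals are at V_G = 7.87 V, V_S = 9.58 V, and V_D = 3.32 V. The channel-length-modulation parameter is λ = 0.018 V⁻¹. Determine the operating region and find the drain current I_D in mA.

V_SG = V_S − V_G = 9.58 − 7.87 = 1.71 V; V_SD = V_S − V_D = 9.58 − 3.32 = 6.26 V.
V_ov = V_SG − |V_tp| = 1.71 − 0.813 = 0.897 V.
Since V_SD = 6.26 V ≥ V_ov = 0.897 V, the device is in saturation.
I_D = ½ k_p V_ov² (1 + λ V_SD) = 0.5 × 6.82 × 0.897² × (1 + 0.018 × 6.26) = 3.05 mA.

Saturation; I_D = 3.05 mA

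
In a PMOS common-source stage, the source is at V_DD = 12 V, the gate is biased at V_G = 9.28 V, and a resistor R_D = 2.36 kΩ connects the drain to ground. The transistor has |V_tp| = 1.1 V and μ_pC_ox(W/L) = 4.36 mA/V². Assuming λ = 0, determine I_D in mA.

I_D = 4.69 mA

V_SG = V_DD − V_G = 12 − 9.28 = 2.72 V, so V_ov = 2.72 − 1.1 = 1.62 V.
Assume saturation: I_D = ½ k_p V_ov² = 0.5 × 4.36 × 1.62² = 5.72 mA, giving V_SD = V_DD − I_D R_D = 12 − 5.72 × 2.36 = -1.5 V.
But -1.5 V < V_ov = 1.62 V, so the device is actually in triode.
In triode I_D = k_p[V_ov V_SD − ½ V_SD²] and I_D = (V_DD − V_SD)/R_D. Equating: 5.14 V_SD² − 17.67 V_SD + 12 = 0, giving V_SD = 0.932 V (the root below V_ov).
I_D = (12 − 0.932) / 2.36 = 4.69 mA.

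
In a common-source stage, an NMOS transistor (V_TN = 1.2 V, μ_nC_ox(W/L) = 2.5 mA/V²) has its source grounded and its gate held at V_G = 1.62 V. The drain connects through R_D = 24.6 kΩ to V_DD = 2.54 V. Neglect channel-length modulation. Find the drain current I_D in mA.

V_GS = V_G = 1.62 V, so V_ov = 1.62 − 1.2 = 0.42 V.
Assume saturation: I_D = ½ k_n V_ov² = 0.5 × 2.5 × 0.42² = 0.221 mA, giving V_DS = V_DD − I_D R_D = 2.54 − 0.221 × 24.6 = -2.88 V.
But -2.88 V < V_ov = 0.42 V, so the device is actually in triode.
In triode I_D = k_n[V_ov V_DS − ½ V_DS²] and I_D = (V_DD − V_DS)/R_D. Equating: 30.8 V_DS² − 26.83 V_DS + 2.54 = 0, giving V_DS = 0.108 V (the root below V_ov).
I_D = (2.54 − 0.108) / 24.6 = 0.0989 mA.

I_D = 0.0989 mA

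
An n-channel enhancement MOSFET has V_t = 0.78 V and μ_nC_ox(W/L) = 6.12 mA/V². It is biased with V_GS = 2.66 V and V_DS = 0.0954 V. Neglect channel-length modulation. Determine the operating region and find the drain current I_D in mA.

Triode; I_D = 1.07 mA

V_ov = V_GS − V_t = 2.66 − 0.78 = 1.88 V.
Since V_DS = 0.0954 V < V_ov = 1.88 V, the device is in the triode region.
I_D = k_n [V_ov · V_DS − ½ V_DS²] = 6.12 × [1.88 × 0.0954 − 0.5 × 0.0954²] = 1.07 mA.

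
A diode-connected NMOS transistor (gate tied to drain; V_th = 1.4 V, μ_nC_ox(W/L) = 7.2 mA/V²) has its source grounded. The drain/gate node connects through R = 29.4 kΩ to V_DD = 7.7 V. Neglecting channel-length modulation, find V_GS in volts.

With gate tied to drain, V_GS = V_DS ≥ V_GS − V_th, so the device is in saturation.
KCL at the drain: ½ k_n (V_GS − V_th)² = (V_DD − V_GS)/R.
Let x = V_GS − 1.4. Then 106 x² + x − 6.3 = 0, giving x = 0.239 V (positive root), so V_GS = 1.64 V.
I_D = (V_DD − V_GS)/R = (7.7 − 1.64) / 29.4 = 0.206 mA.

V_GS = 1.64 V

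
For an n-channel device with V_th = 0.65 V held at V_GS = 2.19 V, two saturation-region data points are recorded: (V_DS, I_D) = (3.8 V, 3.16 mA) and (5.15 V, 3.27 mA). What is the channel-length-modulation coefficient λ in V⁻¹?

λ = 0.0286 V⁻¹

With V_GS fixed, I_D ∝ (1 + λ V_DS) in saturation, so I_D2/I_D1 = (1 + λ V_DS2)/(1 + λ V_DS1).
3.27/3.16 = 1.035 = (1 + 5.15 λ)/(1 + 3.8 λ).
Solving: λ (I_D1 V_DS2 − I_D2 V_DS1) = I_D2 − I_D1, so λ = (3.27 − 3.16) / (3.16 × 5.15 − 3.27 × 3.8) = 0.11 / 3.85 = 0.0286 V⁻¹.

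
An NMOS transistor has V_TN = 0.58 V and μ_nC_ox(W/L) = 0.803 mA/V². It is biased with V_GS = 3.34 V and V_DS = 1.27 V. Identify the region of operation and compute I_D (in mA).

V_ov = V_GS − V_TN = 3.34 − 0.58 = 2.76 V.
Since V_DS = 1.27 V < V_ov = 2.76 V, the device is in the triode region.
I_D = k_n [V_ov · V_DS − ½ V_DS²] = 0.803 × [2.76 × 1.27 − 0.5 × 1.27²] = 2.17 mA.

Triode; I_D = 2.17 mA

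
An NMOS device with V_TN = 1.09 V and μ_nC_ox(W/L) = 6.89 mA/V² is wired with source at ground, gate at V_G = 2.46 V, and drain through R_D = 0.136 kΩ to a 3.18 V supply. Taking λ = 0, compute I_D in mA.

V_GS = V_G = 2.46 V, so V_ov = 2.46 − 1.09 = 1.37 V.
Assume saturation: I_D = ½ k_n V_ov² = 0.5 × 6.89 × 1.37² = 6.47 mA, giving V_DS = V_DD − I_D R_D = 3.18 − 6.47 × 0.136 = 2.3 V.
V_DS = 2.3 V ≥ V_ov = 1.37 V, confirming saturation.

I_D = 6.47 mA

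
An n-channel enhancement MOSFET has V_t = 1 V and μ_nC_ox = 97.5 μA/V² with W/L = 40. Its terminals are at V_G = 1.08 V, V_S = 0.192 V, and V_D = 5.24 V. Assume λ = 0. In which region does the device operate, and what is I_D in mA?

V_GS = V_G − V_S = 1.08 − 0.192 = 0.888 V; V_DS = V_D − V_S = 5.24 − 0.192 = 5.05 V.
V_GS = 0.888 V < V_t = 1 V, so the transistor is in cutoff.

Cutoff; I_D = 0 mA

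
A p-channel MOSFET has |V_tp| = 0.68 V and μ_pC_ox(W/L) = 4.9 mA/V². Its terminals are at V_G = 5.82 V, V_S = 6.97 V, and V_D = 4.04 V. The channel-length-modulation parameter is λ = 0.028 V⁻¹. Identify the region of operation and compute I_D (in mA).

V_SG = V_S − V_G = 6.97 − 5.82 = 1.15 V; V_SD = V_S − V_D = 6.97 − 4.04 = 2.93 V.
V_ov = V_SG − |V_tp| = 1.15 − 0.68 = 0.47 V.
Since V_SD = 2.93 V ≥ V_ov = 0.47 V, the device is in saturation.
I_D = ½ k_p V_ov² (1 + λ V_SD) = 0.5 × 4.9 × 0.47² × (1 + 0.028 × 2.93) = 0.586 mA.

Saturation; I_D = 0.586 mA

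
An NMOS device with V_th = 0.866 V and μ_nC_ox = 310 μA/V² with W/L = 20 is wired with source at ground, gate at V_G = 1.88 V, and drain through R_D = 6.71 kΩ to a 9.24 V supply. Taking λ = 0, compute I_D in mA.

I_D = 1.34 mA

V_GS = V_G = 1.88 V, so V_ov = 1.88 − 0.866 = 1.01 V.
k_n = μ_nC_ox · (W/L) = 6.2 mA/V².
Assume saturation: I_D = ½ k_n V_ov² = 0.5 × 6.2 × 1.01² = 3.19 mA, giving V_DS = V_DD − I_D R_D = 9.24 − 3.19 × 6.71 = -12.1 V.
But -12.1 V < V_ov = 1.01 V, so the device is actually in triode.
In triode I_D = k_n[V_ov V_DS − ½ V_DS²] and I_D = (V_DD − V_DS)/R_D. Equating: 20.8 V_DS² − 43.18 V_DS + 9.24 = 0, giving V_DS = 0.242 V (the root below V_ov).
I_D = (9.24 − 0.242) / 6.71 = 1.34 mA.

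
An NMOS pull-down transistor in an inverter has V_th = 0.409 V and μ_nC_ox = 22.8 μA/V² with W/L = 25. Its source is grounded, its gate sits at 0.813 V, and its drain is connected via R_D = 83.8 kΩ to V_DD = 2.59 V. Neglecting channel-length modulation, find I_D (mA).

V_GS = V_G = 0.813 V, so V_ov = 0.813 − 0.409 = 0.404 V.
k_n = μ_nC_ox · (W/L) = 0.57 mA/V².
Assume saturation: I_D = ½ k_n V_ov² = 0.5 × 0.57 × 0.404² = 0.0465 mA, giving V_DS = V_DD − I_D R_D = 2.59 − 0.0465 × 83.8 = -1.31 V.
But -1.31 V < V_ov = 0.404 V, so the device is actually in triode.
In triode I_D = k_n[V_ov V_DS − ½ V_DS²] and I_D = (V_DD − V_DS)/R_D. Equating: 23.9 V_DS² − 20.3 V_DS + 2.59 = 0, giving V_DS = 0.156 V (the root below V_ov).
I_D = (2.59 − 0.156) / 83.8 = 0.029 mA.

I_D = 0.0290 mA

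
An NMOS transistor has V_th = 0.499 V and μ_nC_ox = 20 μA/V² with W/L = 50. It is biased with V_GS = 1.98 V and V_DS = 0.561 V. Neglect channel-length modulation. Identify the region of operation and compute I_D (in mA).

k_n = μ_nC_ox · (W/L) = 1 mA/V².
V_ov = V_GS − V_th = 1.98 − 0.499 = 1.48 V.
Since V_DS = 0.561 V < V_ov = 1.48 V, the device is in the triode region.
I_D = k_n [V_ov · V_DS − ½ V_DS²] = 1 × [1.48 × 0.561 − 0.5 × 0.561²] = 0.673 mA.

Triode; I_D = 0.673 mA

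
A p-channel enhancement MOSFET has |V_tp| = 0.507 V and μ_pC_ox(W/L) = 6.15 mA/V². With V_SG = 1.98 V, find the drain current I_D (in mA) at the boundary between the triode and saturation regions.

I_D = 6.67 mA

At the boundary V_SD = V_ov = V_SG − |V_tp| = 1.98 − 0.507 = 1.47 V.
I_D = ½ k_p V_ov² = 0.5 × 6.15 × 1.47² = 6.67 mA.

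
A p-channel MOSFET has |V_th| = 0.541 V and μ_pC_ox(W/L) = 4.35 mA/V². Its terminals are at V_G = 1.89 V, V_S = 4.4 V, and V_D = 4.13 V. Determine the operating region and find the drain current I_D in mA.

V_SG = V_S − V_G = 4.4 − 1.89 = 2.51 V; V_SD = V_S − V_D = 4.4 − 4.13 = 0.27 V.
V_ov = V_SG − |V_th| = 2.51 − 0.541 = 1.97 V.
Since V_SD = 0.27 V < V_ov = 1.97 V, the device is in the triode region.
I_D = k_p [V_ov · V_SD − ½ V_SD²] = 4.35 × [1.97 × 0.27 − 0.5 × 0.27²] = 2.15 mA.

Triode; I_D = 2.15 mA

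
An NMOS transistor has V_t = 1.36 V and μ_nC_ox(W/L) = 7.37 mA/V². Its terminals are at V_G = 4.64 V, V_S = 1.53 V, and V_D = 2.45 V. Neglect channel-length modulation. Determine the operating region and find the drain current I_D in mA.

Triode; I_D = 8.75 mA

V_GS = V_G − V_S = 4.64 − 1.53 = 3.11 V; V_DS = V_D − V_S = 2.45 − 1.53 = 0.92 V.
V_ov = V_GS − V_t = 3.11 − 1.36 = 1.75 V.
Since V_DS = 0.92 V < V_ov = 1.75 V, the device is in the triode region.
I_D = k_n [V_ov · V_DS − ½ V_DS²] = 7.37 × [1.75 × 0.92 − 0.5 × 0.92²] = 8.75 mA.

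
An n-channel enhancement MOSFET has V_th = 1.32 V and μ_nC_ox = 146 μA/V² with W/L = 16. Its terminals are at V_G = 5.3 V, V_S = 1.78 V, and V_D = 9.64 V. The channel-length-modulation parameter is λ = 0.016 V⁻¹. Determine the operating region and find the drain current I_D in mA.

V_GS = V_G − V_S = 5.3 − 1.78 = 3.52 V; V_DS = V_D − V_S = 9.64 − 1.78 = 7.86 V.
k_n = μ_nC_ox · (W/L) = 2.336 mA/V².
V_ov = V_GS − V_th = 3.52 − 1.32 = 2.2 V.
Since V_DS = 7.86 V ≥ V_ov = 2.2 V, the device is in saturation.
I_D = ½ k_n V_ov² (1 + λ V_DS) = 0.5 × 2.336 × 2.2² × (1 + 0.016 × 7.86) = 6.36 mA.

Saturation; I_D = 6.36 mA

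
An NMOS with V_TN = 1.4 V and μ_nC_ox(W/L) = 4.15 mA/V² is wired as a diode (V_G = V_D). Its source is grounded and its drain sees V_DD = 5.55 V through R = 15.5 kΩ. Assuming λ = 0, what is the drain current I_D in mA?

I_D = 0.246 mA

With gate tied to drain, V_GS = V_DS ≥ V_GS − V_TN, so the device is in saturation.
KCL at the drain: ½ k_n (V_GS − V_TN)² = (V_DD − V_GS)/R.
Let x = V_GS − 1.4. Then 32.2 x² + x − 4.15 = 0, giving x = 0.344 V (positive root), so V_GS = 1.74 V.
I_D = (V_DD − V_GS)/R = (5.55 − 1.74) / 15.5 = 0.246 mA.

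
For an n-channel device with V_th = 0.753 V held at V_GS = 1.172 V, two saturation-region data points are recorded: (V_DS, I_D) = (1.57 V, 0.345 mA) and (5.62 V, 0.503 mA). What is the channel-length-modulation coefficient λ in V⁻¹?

λ = 0.137 V⁻¹

With V_GS fixed, I_D ∝ (1 + λ V_DS) in saturation, so I_D2/I_D1 = (1 + λ V_DS2)/(1 + λ V_DS1).
0.503/0.345 = 1.458 = (1 + 5.62 λ)/(1 + 1.57 λ).
Solving: λ (I_D1 V_DS2 − I_D2 V_DS1) = I_D2 − I_D1, so λ = (0.503 − 0.345) / (0.345 × 5.62 − 0.503 × 1.57) = 0.158 / 1.15 = 0.137 V⁻¹.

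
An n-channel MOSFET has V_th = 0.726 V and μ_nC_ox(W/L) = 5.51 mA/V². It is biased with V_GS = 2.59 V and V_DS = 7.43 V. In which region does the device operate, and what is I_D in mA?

V_ov = V_GS − V_th = 2.59 − 0.726 = 1.86 V.
Since V_DS = 7.43 V ≥ V_ov = 1.86 V, the device is in saturation.
I_D = ½ k_n V_ov² = 0.5 × 5.51 × 1.86² = 9.57 mA.

Saturation; I_D = 9.57 mA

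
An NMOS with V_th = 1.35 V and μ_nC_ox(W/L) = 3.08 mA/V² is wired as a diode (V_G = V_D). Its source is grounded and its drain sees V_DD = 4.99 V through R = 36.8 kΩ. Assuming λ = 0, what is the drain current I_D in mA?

With gate tied to drain, V_GS = V_DS ≥ V_GS − V_th, so the device is in saturation.
KCL at the drain: ½ k_n (V_GS − V_th)² = (V_DD − V_GS)/R.
Let x = V_GS − 1.35. Then 56.7 x² + x − 3.64 = 0, giving x = 0.245 V (positive root), so V_GS = 1.59 V.
I_D = (V_DD − V_GS)/R = (4.99 − 1.59) / 36.8 = 0.0923 mA.

I_D = 0.0923 mA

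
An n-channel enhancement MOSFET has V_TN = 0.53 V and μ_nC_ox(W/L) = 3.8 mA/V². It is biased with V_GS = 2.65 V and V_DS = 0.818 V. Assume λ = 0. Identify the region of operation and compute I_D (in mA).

Triode; I_D = 5.32 mA

V_ov = V_GS − V_TN = 2.65 − 0.53 = 2.12 V.
Since V_DS = 0.818 V < V_ov = 2.12 V, the device is in the triode region.
I_D = k_n [V_ov · V_DS − ½ V_DS²] = 3.8 × [2.12 × 0.818 − 0.5 × 0.818²] = 5.32 mA.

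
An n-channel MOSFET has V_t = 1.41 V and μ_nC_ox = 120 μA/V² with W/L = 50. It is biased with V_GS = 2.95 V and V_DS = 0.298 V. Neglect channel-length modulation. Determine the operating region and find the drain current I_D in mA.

Triode; I_D = 2.49 mA

k_n = μ_nC_ox · (W/L) = 6 mA/V².
V_ov = V_GS − V_t = 2.95 − 1.41 = 1.54 V.
Since V_DS = 0.298 V < V_ov = 1.54 V, the device is in the triode region.
I_D = k_n [V_ov · V_DS − ½ V_DS²] = 6 × [1.54 × 0.298 − 0.5 × 0.298²] = 2.49 mA.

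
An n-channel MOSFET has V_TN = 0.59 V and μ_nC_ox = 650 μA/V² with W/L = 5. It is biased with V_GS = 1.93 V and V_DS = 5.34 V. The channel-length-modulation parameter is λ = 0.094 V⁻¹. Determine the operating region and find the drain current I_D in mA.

k_n = μ_nC_ox · (W/L) = 3.25 mA/V².
V_ov = V_GS − V_TN = 1.93 − 0.59 = 1.34 V.
Since V_DS = 5.34 V ≥ V_ov = 1.34 V, the device is in saturation.
I_D = ½ k_n V_ov² (1 + λ V_DS) = 0.5 × 3.25 × 1.34² × (1 + 0.094 × 5.34) = 4.38 mA.

Saturation; I_D = 4.38 mA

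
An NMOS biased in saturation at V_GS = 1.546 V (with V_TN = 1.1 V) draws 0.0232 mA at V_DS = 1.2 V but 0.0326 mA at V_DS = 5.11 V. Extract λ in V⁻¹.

With V_GS fixed, I_D ∝ (1 + λ V_DS) in saturation, so I_D2/I_D1 = (1 + λ V_DS2)/(1 + λ V_DS1).
0.0326/0.0232 = 1.405 = (1 + 5.11 λ)/(1 + 1.2 λ).
Solving: λ (I_D1 V_DS2 − I_D2 V_DS1) = I_D2 − I_D1, so λ = (0.0326 − 0.0232) / (0.0232 × 5.11 − 0.0326 × 1.2) = 0.0094 / 0.0794 = 0.118 V⁻¹.

λ = 0.118 V⁻¹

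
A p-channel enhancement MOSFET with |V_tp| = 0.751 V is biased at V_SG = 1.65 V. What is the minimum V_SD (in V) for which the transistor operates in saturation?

The boundary between triode and saturation is V_SD = V_SG − |V_tp| = V_ov.
V_ov = 1.65 − 0.751 = 0.899 V.

V_SD,sat = 0.899 V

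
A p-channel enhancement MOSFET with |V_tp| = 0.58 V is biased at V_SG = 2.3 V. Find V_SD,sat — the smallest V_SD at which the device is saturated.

The boundary between triode and saturation is V_SD = V_SG − |V_tp| = V_ov.
V_ov = 2.3 − 0.58 = 1.72 V.

V_SD,sat = 1.72 V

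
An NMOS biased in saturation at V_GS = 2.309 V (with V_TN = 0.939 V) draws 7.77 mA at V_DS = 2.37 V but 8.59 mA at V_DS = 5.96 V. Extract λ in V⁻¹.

λ = 0.0316 V⁻¹

With V_GS fixed, I_D ∝ (1 + λ V_DS) in saturation, so I_D2/I_D1 = (1 + λ V_DS2)/(1 + λ V_DS1).
8.59/7.77 = 1.106 = (1 + 5.96 λ)/(1 + 2.37 λ).
Solving: λ (I_D1 V_DS2 − I_D2 V_DS1) = I_D2 − I_D1, so λ = (8.59 − 7.77) / (7.77 × 5.96 − 8.59 × 2.37) = 0.82 / 26 = 0.0316 V⁻¹.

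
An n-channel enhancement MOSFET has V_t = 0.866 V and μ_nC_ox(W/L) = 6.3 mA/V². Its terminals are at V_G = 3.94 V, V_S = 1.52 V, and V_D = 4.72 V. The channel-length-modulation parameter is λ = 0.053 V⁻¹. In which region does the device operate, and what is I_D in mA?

V_GS = V_G − V_S = 3.94 − 1.52 = 2.42 V; V_DS = V_D − V_S = 4.72 − 1.52 = 3.2 V.
V_ov = V_GS − V_t = 2.42 − 0.866 = 1.55 V.
Since V_DS = 3.2 V ≥ V_ov = 1.55 V, the device is in saturation.
I_D = ½ k_n V_ov² (1 + λ V_DS) = 0.5 × 6.3 × 1.55² × (1 + 0.053 × 3.2) = 8.9 mA.

Saturation; I_D = 8.90 mA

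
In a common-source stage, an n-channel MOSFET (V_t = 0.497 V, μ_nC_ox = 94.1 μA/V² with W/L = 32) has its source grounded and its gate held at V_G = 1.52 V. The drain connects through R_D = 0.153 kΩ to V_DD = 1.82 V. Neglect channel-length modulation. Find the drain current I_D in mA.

I_D = 1.58 mA

V_GS = V_G = 1.52 V, so V_ov = 1.52 − 0.497 = 1.02 V.
k_n = μ_nC_ox · (W/L) = 3.011 mA/V².
Assume saturation: I_D = ½ k_n V_ov² = 0.5 × 3.011 × 1.02² = 1.58 mA, giving V_DS = V_DD − I_D R_D = 1.82 − 1.58 × 0.153 = 1.58 V.
V_DS = 1.58 V ≥ V_ov = 1.02 V, confirming saturation.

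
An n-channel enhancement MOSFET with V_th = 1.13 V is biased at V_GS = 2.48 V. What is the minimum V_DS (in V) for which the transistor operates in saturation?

The boundary between triode and saturation is V_DS = V_GS − V_th = V_ov.
V_ov = 2.48 − 1.13 = 1.35 V.

V_DS,sat = 1.35 V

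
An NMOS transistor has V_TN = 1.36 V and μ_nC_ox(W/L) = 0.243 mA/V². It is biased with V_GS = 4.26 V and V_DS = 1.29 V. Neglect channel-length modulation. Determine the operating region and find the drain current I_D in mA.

V_ov = V_GS − V_TN = 4.26 − 1.36 = 2.9 V.
Since V_DS = 1.29 V < V_ov = 2.9 V, the device is in the triode region.
I_D = k_n [V_ov · V_DS − ½ V_DS²] = 0.243 × [2.9 × 1.29 − 0.5 × 1.29²] = 0.707 mA.

Triode; I_D = 0.707 mA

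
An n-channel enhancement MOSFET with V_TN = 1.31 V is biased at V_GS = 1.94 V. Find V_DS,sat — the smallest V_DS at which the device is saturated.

The boundary between triode and saturation is V_DS = V_GS − V_TN = V_ov.
V_ov = 1.94 − 1.31 = 0.63 V.

V_DS,sat = 0.630 V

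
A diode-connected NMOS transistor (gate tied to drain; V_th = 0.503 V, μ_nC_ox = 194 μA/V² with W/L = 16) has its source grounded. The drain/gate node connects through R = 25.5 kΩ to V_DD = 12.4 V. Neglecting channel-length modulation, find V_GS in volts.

With gate tied to drain, V_GS = V_DS ≥ V_GS − V_th, so the device is in saturation.
k_n = μ_nC_ox · (W/L) = 3.104 mA/V².
KCL at the drain: ½ k_n (V_GS − V_th)² = (V_DD − V_GS)/R.
Let x = V_GS − 0.503. Then 39.6 x² + x − 11.9 = 0, giving x = 0.536 V (positive root), so V_GS = 1.04 V.
I_D = (V_DD − V_GS)/R = (12.4 − 1.04) / 25.5 = 0.446 mA.

V_GS = 1.04 V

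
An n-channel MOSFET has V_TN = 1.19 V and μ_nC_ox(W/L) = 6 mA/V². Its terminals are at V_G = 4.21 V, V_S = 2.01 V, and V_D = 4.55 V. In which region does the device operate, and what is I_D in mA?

Saturation; I_D = 3.06 mA

V_GS = V_G − V_S = 4.21 − 2.01 = 2.2 V; V_DS = V_D − V_S = 4.55 − 2.01 = 2.54 V.
V_ov = V_GS − V_TN = 2.2 − 1.19 = 1.01 V.
Since V_DS = 2.54 V ≥ V_ov = 1.01 V, the device is in saturation.
I_D = ½ k_n V_ov² = 0.5 × 6 × 1.01² = 3.06 mA.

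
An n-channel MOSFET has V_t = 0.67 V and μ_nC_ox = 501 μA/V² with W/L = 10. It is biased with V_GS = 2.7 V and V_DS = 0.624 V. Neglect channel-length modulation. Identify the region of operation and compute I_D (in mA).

k_n = μ_nC_ox · (W/L) = 5.01 mA/V².
V_ov = V_GS − V_t = 2.7 − 0.67 = 2.03 V.
Since V_DS = 0.624 V < V_ov = 2.03 V, the device is in the triode region.
I_D = k_n [V_ov · V_DS − ½ V_DS²] = 5.01 × [2.03 × 0.624 − 0.5 × 0.624²] = 5.37 mA.

Triode; I_D = 5.37 mA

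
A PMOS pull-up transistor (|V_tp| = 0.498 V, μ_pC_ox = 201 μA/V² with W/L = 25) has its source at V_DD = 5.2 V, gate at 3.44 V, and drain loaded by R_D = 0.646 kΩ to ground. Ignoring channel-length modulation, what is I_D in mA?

I_D = 4.00 mA

V_SG = V_DD − V_G = 5.2 − 3.44 = 1.76 V, so V_ov = 1.76 − 0.498 = 1.26 V.
k_p = μ_pC_ox · (W/L) = 5.025 mA/V².
Assume saturation: I_D = ½ k_p V_ov² = 0.5 × 5.025 × 1.26² = 4 mA, giving V_SD = V_DD − I_D R_D = 5.2 − 4 × 0.646 = 2.62 V.
V_SD = 2.62 V ≥ V_ov = 1.26 V, confirming saturation.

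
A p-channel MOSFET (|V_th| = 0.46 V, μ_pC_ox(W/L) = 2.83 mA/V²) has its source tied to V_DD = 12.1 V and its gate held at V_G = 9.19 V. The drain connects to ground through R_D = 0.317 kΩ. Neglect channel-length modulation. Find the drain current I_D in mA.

I_D = 8.49 mA

V_SG = V_DD − V_G = 12.1 − 9.19 = 2.91 V, so V_ov = 2.91 − 0.46 = 2.45 V.
Assume saturation: I_D = ½ k_p V_ov² = 0.5 × 2.83 × 2.45² = 8.49 mA, giving V_SD = V_DD − I_D R_D = 12.1 − 8.49 × 0.317 = 9.41 V.
V_SD = 9.41 V ≥ V_ov = 2.45 V, confirming saturation.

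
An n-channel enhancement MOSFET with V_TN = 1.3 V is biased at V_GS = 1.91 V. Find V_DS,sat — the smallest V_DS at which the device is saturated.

V_DS,sat = 0.610 V

The boundary between triode and saturation is V_DS = V_GS − V_TN = V_ov.
V_ov = 1.91 − 1.3 = 0.61 V.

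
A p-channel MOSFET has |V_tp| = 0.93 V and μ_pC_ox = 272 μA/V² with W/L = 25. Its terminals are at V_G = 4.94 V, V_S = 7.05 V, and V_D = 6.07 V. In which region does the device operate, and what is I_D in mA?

Triode; I_D = 4.60 mA

V_SG = V_S − V_G = 7.05 − 4.94 = 2.11 V; V_SD = V_S − V_D = 7.05 − 6.07 = 0.98 V.
k_p = μ_pC_ox · (W/L) = 6.8 mA/V².
V_ov = V_SG − |V_tp| = 2.11 − 0.93 = 1.18 V.
Since V_SD = 0.98 V < V_ov = 1.18 V, the device is in the triode region.
I_D = k_p [V_ov · V_SD − ½ V_SD²] = 6.8 × [1.18 × 0.98 − 0.5 × 0.98²] = 4.6 mA.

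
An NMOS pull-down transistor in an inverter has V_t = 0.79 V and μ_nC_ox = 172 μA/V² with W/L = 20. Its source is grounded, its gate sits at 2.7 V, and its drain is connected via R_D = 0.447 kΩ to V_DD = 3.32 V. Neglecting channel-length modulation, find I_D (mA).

V_GS = V_G = 2.7 V, so V_ov = 2.7 − 0.79 = 1.91 V.
k_n = μ_nC_ox · (W/L) = 3.44 mA/V².
Assume saturation: I_D = ½ k_n V_ov² = 0.5 × 3.44 × 1.91² = 6.27 mA, giving V_DS = V_DD − I_D R_D = 3.32 − 6.27 × 0.447 = 0.515 V.
But 0.515 V < V_ov = 1.91 V, so the device is actually in triode.
In triode I_D = k_n[V_ov V_DS − ½ V_DS²] and I_D = (V_DD − V_DS)/R_D. Equating: 0.769 V_DS² − 3.937 V_DS + 3.32 = 0, giving V_DS = 1.06 V (the root below V_ov).
I_D = (3.32 − 1.06) / 0.447 = 5.05 mA.

I_D = 5.05 mA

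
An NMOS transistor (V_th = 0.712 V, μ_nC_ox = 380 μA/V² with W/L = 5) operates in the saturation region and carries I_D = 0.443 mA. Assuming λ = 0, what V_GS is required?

k_n = μ_nC_ox · (W/L) = 1.9 mA/V².
In saturation I_D = ½ k_n (V_GS − V_th)², so V_GS − V_th = √(2 I_D / k_n) = √(2 × 0.443 / 1.9) = 0.683 V.
V_GS = 0.712 + 0.683 = 1.39 V.

V_GS = 1.39 V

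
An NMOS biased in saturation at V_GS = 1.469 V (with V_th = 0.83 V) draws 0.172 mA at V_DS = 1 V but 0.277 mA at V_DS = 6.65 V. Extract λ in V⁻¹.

With V_GS fixed, I_D ∝ (1 + λ V_DS) in saturation, so I_D2/I_D1 = (1 + λ V_DS2)/(1 + λ V_DS1).
0.277/0.172 = 1.61 = (1 + 6.65 λ)/(1 + 1 λ).
Solving: λ (I_D1 V_DS2 − I_D2 V_DS1) = I_D2 − I_D1, so λ = (0.277 − 0.172) / (0.172 × 6.65 − 0.277 × 1) = 0.105 / 0.867 = 0.121 V⁻¹.

λ = 0.121 V⁻¹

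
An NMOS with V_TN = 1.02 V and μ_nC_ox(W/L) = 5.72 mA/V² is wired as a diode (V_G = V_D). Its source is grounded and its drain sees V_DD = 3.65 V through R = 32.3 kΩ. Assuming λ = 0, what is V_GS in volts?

With gate tied to drain, V_GS = V_DS ≥ V_GS − V_TN, so the device is in saturation.
KCL at the drain: ½ k_n (V_GS − V_TN)² = (V_DD − V_GS)/R.
Let x = V_GS − 1.02. Then 92.4 x² + x − 2.63 = 0, giving x = 0.163 V (positive root), so V_GS = 1.18 V.
I_D = (V_DD − V_GS)/R = (3.65 − 1.18) / 32.3 = 0.0764 mA.

V_GS = 1.18 V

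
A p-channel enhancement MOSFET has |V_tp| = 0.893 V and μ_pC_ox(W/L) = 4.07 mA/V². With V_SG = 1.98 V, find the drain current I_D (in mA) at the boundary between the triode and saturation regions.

I_D = 2.40 mA

At the boundary V_SD = V_ov = V_SG − |V_tp| = 1.98 − 0.893 = 1.09 V.
I_D = ½ k_p V_ov² = 0.5 × 4.07 × 1.09² = 2.4 mA.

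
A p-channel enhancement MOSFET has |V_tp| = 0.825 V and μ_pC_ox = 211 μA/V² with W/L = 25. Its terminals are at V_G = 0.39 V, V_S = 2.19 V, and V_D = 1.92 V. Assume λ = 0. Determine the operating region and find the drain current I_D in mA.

Triode; I_D = 1.20 mA

V_SG = V_S − V_G = 2.19 − 0.39 = 1.8 V; V_SD = V_S − V_D = 2.19 − 1.92 = 0.27 V.
k_p = μ_pC_ox · (W/L) = 5.275 mA/V².
V_ov = V_SG − |V_tp| = 1.8 − 0.825 = 0.975 V.
Since V_SD = 0.27 V < V_ov = 0.975 V, the device is in the triode region.
I_D = k_p [V_ov · V_SD − ½ V_SD²] = 5.275 × [0.975 × 0.27 − 0.5 × 0.27²] = 1.2 mA.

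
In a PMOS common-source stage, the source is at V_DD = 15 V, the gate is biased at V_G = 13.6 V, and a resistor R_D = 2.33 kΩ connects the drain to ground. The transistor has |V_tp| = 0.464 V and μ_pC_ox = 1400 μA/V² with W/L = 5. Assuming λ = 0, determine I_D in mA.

I_D = 3.07 mA

V_SG = V_DD − V_G = 15 − 13.6 = 1.4 V, so V_ov = 1.4 − 0.464 = 0.936 V.
k_p = μ_pC_ox · (W/L) = 7 mA/V².
Assume saturation: I_D = ½ k_p V_ov² = 0.5 × 7 × 0.936² = 3.07 mA, giving V_SD = V_DD − I_D R_D = 15 − 3.07 × 2.33 = 7.86 V.
V_SD = 7.86 V ≥ V_ov = 0.936 V, confirming saturation.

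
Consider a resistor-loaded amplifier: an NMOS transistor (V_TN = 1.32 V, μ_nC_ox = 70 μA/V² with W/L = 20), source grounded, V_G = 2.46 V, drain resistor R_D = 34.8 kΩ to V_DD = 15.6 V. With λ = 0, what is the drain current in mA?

V_GS = V_G = 2.46 V, so V_ov = 2.46 − 1.32 = 1.14 V.
k_n = μ_nC_ox · (W/L) = 1.4 mA/V².
Assume saturation: I_D = ½ k_n V_ov² = 0.5 × 1.4 × 1.14² = 0.91 mA, giving V_DS = V_DD − I_D R_D = 15.6 − 0.91 × 34.8 = -16.1 V.
But -16.1 V < V_ov = 1.14 V, so the device is actually in triode.
In triode I_D = k_n[V_ov V_DS − ½ V_DS²] and I_D = (V_DD − V_DS)/R_D. Equating: 24.4 V_DS² − 56.54 V_DS + 15.6 = 0, giving V_DS = 0.32 V (the root below V_ov).
I_D = (15.6 − 0.32) / 34.8 = 0.439 mA.

I_D = 0.439 mA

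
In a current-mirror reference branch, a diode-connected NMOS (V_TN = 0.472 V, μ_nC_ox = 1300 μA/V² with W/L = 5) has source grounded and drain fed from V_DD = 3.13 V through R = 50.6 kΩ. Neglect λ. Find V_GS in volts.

With gate tied to drain, V_GS = V_DS ≥ V_GS − V_TN, so the device is in saturation.
k_n = μ_nC_ox · (W/L) = 6.5 mA/V².
KCL at the drain: ½ k_n (V_GS − V_TN)² = (V_DD − V_GS)/R.
Let x = V_GS − 0.472. Then 164 x² + x − 2.658 = 0, giving x = 0.124 V (positive root), so V_GS = 0.596 V.
I_D = (V_DD − V_GS)/R = (3.13 − 0.596) / 50.6 = 0.0501 mA.

V_GS = 0.596 V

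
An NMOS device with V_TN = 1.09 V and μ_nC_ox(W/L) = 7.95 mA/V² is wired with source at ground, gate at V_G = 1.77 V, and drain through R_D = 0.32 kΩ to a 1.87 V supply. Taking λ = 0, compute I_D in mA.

I_D = 1.84 mA

V_GS = V_G = 1.77 V, so V_ov = 1.77 − 1.09 = 0.68 V.
Assume saturation: I_D = ½ k_n V_ov² = 0.5 × 7.95 × 0.68² = 1.84 mA, giving V_DS = V_DD − I_D R_D = 1.87 − 1.84 × 0.32 = 1.28 V.
V_DS = 1.28 V ≥ V_ov = 0.68 V, confirming saturation.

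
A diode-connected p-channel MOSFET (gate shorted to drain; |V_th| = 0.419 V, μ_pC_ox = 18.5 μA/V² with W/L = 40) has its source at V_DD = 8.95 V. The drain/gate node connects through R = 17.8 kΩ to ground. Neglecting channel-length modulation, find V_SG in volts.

V_SG = 1.48 V

With gate tied to drain, V_SG = V_SD ≥ V_SG − |V_th|, so the device is in saturation.
k_p = μ_pC_ox · (W/L) = 0.74 mA/V².
KCL at the drain: ½ k_p (V_SG − |V_th|)² = (V_DD − V_SG)/R.
Let x = V_SG − 0.419. Then 6.59 x² + x − 8.531 = 0, giving x = 1.06 V (positive root), so V_SG = 1.48 V.
I_D = (V_DD − V_SG)/R = (8.95 − 1.48) / 17.8 = 0.419 mA.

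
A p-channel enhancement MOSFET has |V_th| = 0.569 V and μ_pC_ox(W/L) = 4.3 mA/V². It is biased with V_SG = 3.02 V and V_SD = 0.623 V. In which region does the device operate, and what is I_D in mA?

V_ov = V_SG − |V_th| = 3.02 − 0.569 = 2.45 V.
Since V_SD = 0.623 V < V_ov = 2.45 V, the device is in the triode region.
I_D = k_p [V_ov · V_SD − ½ V_SD²] = 4.3 × [2.45 × 0.623 − 0.5 × 0.623²] = 5.73 mA.

Triode; I_D = 5.73 mA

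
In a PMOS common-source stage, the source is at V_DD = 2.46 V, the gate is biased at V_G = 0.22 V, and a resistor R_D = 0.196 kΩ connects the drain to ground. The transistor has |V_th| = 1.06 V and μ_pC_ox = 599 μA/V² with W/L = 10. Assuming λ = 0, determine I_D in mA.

V_SG = V_DD − V_G = 2.46 − 0.22 = 2.24 V, so V_ov = 2.24 − 1.06 = 1.18 V.
k_p = μ_pC_ox · (W/L) = 5.99 mA/V².
Assume saturation: I_D = ½ k_p V_ov² = 0.5 × 5.99 × 1.18² = 4.17 mA, giving V_SD = V_DD − I_D R_D = 2.46 − 4.17 × 0.196 = 1.64 V.
V_SD = 1.64 V ≥ V_ov = 1.18 V, confirming saturation.

I_D = 4.17 mA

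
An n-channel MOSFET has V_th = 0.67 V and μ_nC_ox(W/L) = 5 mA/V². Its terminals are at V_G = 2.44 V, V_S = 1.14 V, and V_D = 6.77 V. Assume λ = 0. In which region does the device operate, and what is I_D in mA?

V_GS = V_G − V_S = 2.44 − 1.14 = 1.3 V; V_DS = V_D − V_S = 6.77 − 1.14 = 5.63 V.
V_ov = V_GS − V_th = 1.3 − 0.67 = 0.63 V.
Since V_DS = 5.63 V ≥ V_ov = 0.63 V, the device is in saturation.
I_D = ½ k_n V_ov² = 0.5 × 5 × 0.63² = 0.992 mA.

Saturation; I_D = 0.992 mA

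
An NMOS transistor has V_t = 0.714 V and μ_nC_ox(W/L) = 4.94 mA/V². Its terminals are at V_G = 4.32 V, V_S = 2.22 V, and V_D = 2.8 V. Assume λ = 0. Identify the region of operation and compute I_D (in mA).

Triode; I_D = 3.14 mA

V_GS = V_G − V_S = 4.32 − 2.22 = 2.1 V; V_DS = V_D − V_S = 2.8 − 2.22 = 0.58 V.
V_ov = V_GS − V_t = 2.1 − 0.714 = 1.39 V.
Since V_DS = 0.58 V < V_ov = 1.39 V, the device is in the triode region.
I_D = k_n [V_ov · V_DS − ½ V_DS²] = 4.94 × [1.39 × 0.58 − 0.5 × 0.58²] = 3.14 mA.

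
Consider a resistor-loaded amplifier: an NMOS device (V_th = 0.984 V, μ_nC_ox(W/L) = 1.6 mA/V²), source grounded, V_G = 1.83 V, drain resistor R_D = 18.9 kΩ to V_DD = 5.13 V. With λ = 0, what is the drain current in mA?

V_GS = V_G = 1.83 V, so V_ov = 1.83 − 0.984 = 0.846 V.
Assume saturation: I_D = ½ k_n V_ov² = 0.5 × 1.6 × 0.846² = 0.573 mA, giving V_DS = V_DD − I_D R_D = 5.13 − 0.573 × 18.9 = -5.69 V.
But -5.69 V < V_ov = 0.846 V, so the device is actually in triode.
In triode I_D = k_n[V_ov V_DS − ½ V_DS²] and I_D = (V_DD − V_DS)/R_D. Equating: 15.1 V_DS² − 26.58 V_DS + 5.13 = 0, giving V_DS = 0.221 V (the root below V_ov).
I_D = (5.13 − 0.221) / 18.9 = 0.26 mA.

I_D = 0.260 mA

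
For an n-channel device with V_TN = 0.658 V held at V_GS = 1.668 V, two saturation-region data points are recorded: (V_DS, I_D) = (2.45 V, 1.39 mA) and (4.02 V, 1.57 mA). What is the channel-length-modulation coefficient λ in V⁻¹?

With V_GS fixed, I_D ∝ (1 + λ V_DS) in saturation, so I_D2/I_D1 = (1 + λ V_DS2)/(1 + λ V_DS1).
1.57/1.39 = 1.129 = (1 + 4.02 λ)/(1 + 2.45 λ).
Solving: λ (I_D1 V_DS2 − I_D2 V_DS1) = I_D2 − I_D1, so λ = (1.57 − 1.39) / (1.39 × 4.02 − 1.57 × 2.45) = 0.18 / 1.74 = 0.103 V⁻¹.

λ = 0.103 V⁻¹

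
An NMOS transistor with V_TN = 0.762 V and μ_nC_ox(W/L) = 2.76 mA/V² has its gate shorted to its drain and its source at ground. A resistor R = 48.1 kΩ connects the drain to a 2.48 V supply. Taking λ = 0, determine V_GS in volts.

V_GS = 0.916 V

With gate tied to drain, V_GS = V_DS ≥ V_GS − V_TN, so the device is in saturation.
KCL at the drain: ½ k_n (V_GS − V_TN)² = (V_DD − V_GS)/R.
Let x = V_GS − 0.762. Then 66.4 x² + x − 1.718 = 0, giving x = 0.154 V (positive root), so V_GS = 0.916 V.
I_D = (V_DD − V_GS)/R = (2.48 − 0.916) / 48.1 = 0.0325 mA.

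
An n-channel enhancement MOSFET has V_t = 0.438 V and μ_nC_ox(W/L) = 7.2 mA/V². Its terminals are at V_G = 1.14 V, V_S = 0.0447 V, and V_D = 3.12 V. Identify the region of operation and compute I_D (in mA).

V_GS = V_G − V_S = 1.14 − 0.0447 = 1.1 V; V_DS = V_D − V_S = 3.12 − 0.0447 = 3.08 V.
V_ov = V_GS − V_t = 1.1 − 0.438 = 0.657 V.
Since V_DS = 3.08 V ≥ V_ov = 0.657 V, the device is in saturation.
I_D = ½ k_n V_ov² = 0.5 × 7.2 × 0.657² = 1.56 mA.

Saturation; I_D = 1.56 mA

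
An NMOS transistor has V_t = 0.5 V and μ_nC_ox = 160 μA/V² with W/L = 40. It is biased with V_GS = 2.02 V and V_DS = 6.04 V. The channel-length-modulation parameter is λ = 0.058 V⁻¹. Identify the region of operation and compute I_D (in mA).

k_n = μ_nC_ox · (W/L) = 6.4 mA/V².
V_ov = V_GS − V_t = 2.02 − 0.5 = 1.52 V.
Since V_DS = 6.04 V ≥ V_ov = 1.52 V, the device is in saturation.
I_D = ½ k_n V_ov² (1 + λ V_DS) = 0.5 × 6.4 × 1.52² × (1 + 0.058 × 6.04) = 9.98 mA.

Saturation; I_D = 9.98 mA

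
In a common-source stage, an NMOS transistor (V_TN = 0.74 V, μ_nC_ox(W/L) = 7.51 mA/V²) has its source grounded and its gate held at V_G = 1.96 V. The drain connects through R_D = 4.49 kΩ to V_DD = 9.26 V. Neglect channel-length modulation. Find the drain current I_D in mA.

V_GS = V_G = 1.96 V, so V_ov = 1.96 − 0.74 = 1.22 V.
Assume saturation: I_D = ½ k_n V_ov² = 0.5 × 7.51 × 1.22² = 5.59 mA, giving V_DS = V_DD − I_D R_D = 9.26 − 5.59 × 4.49 = -15.8 V.
But -15.8 V < V_ov = 1.22 V, so the device is actually in triode.
In triode I_D = k_n[V_ov V_DS − ½ V_DS²] and I_D = (V_DD − V_DS)/R_D. Equating: 16.9 V_DS² − 42.14 V_DS + 9.26 = 0, giving V_DS = 0.243 V (the root below V_ov).
I_D = (9.26 − 0.243) / 4.49 = 2.01 mA.

I_D = 2.01 mA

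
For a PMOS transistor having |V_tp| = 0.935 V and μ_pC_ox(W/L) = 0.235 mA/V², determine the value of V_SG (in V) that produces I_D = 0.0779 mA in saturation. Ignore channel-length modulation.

V_SG = 1.75 V

In saturation I_D = ½ k_p (V_SG − |V_tp|)², so V_SG − |V_tp| = √(2 I_D / k_p) = √(2 × 0.0779 / 0.235) = 0.814 V.
V_SG = 0.935 + 0.814 = 1.75 V.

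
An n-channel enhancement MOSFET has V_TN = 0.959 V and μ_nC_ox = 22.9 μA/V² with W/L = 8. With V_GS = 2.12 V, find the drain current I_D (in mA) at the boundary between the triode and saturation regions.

I_D = 0.123 mA

At the boundary V_DS = V_ov = V_GS − V_TN = 2.12 − 0.959 = 1.16 V.
k_n = μ_nC_ox · (W/L) = 0.1832 mA/V².
I_D = ½ k_n V_ov² = 0.5 × 0.1832 × 1.16² = 0.123 mA.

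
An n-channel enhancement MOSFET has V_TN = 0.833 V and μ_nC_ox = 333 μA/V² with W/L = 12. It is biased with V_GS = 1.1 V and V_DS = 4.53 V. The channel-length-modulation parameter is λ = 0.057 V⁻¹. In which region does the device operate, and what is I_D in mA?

Saturation; I_D = 0.179 mA

k_n = μ_nC_ox · (W/L) = 3.996 mA/V².
V_ov = V_GS − V_TN = 1.1 − 0.833 = 0.267 V.
Since V_DS = 4.53 V ≥ V_ov = 0.267 V, the device is in saturation.
I_D = ½ k_n V_ov² (1 + λ V_DS) = 0.5 × 3.996 × 0.267² × (1 + 0.057 × 4.53) = 0.179 mA.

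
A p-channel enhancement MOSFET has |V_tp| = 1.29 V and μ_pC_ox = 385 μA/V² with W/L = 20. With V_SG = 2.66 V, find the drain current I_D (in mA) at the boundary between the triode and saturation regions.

At the boundary V_SD = V_ov = V_SG − |V_tp| = 2.66 − 1.29 = 1.37 V.
k_p = μ_pC_ox · (W/L) = 7.7 mA/V².
I_D = ½ k_p V_ov² = 0.5 × 7.7 × 1.37² = 7.23 mA.

I_D = 7.23 mA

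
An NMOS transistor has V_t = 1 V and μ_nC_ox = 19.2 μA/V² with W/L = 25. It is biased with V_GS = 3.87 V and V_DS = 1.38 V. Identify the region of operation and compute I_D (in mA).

Triode; I_D = 1.44 mA

k_n = μ_nC_ox · (W/L) = 0.48 mA/V².
V_ov = V_GS − V_t = 3.87 − 1 = 2.87 V.
Since V_DS = 1.38 V < V_ov = 2.87 V, the device is in the triode region.
I_D = k_n [V_ov · V_DS − ½ V_DS²] = 0.48 × [2.87 × 1.38 − 0.5 × 1.38²] = 1.44 mA.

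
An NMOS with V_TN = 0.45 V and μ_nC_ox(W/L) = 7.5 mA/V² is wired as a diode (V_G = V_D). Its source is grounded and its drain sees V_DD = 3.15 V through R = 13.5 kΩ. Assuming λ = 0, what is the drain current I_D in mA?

I_D = 0.184 mA

With gate tied to drain, V_GS = V_DS ≥ V_GS − V_TN, so the device is in saturation.
KCL at the drain: ½ k_n (V_GS − V_TN)² = (V_DD − V_GS)/R.
Let x = V_GS − 0.45. Then 50.6 x² + x − 2.7 = 0, giving x = 0.221 V (positive root), so V_GS = 0.671 V.
I_D = (V_DD − V_GS)/R = (3.15 − 0.671) / 13.5 = 0.184 mA.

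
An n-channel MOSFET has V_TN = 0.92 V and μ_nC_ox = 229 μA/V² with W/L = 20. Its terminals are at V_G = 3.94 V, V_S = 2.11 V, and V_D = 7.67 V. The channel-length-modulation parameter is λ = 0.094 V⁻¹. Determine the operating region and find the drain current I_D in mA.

Saturation; I_D = 2.89 mA

V_GS = V_G − V_S = 3.94 − 2.11 = 1.83 V; V_DS = V_D − V_S = 7.67 − 2.11 = 5.56 V.
k_n = μ_nC_ox · (W/L) = 4.58 mA/V².
V_ov = V_GS − V_TN = 1.83 − 0.92 = 0.91 V.
Since V_DS = 5.56 V ≥ V_ov = 0.91 V, the device is in saturation.
I_D = ½ k_n V_ov² (1 + λ V_DS) = 0.5 × 4.58 × 0.91² × (1 + 0.094 × 5.56) = 2.89 mA.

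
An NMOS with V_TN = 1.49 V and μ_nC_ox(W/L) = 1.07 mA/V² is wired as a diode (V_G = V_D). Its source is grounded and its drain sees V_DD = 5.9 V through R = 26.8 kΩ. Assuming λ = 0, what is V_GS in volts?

With gate tied to drain, V_GS = V_DS ≥ V_GS − V_TN, so the device is in saturation.
KCL at the drain: ½ k_n (V_GS − V_TN)² = (V_DD − V_GS)/R.
Let x = V_GS − 1.49. Then 14.3 x² + x − 4.41 = 0, giving x = 0.521 V (positive root), so V_GS = 2.01 V.
I_D = (V_DD − V_GS)/R = (5.9 − 2.01) / 26.8 = 0.145 mA.

V_GS = 2.01 V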